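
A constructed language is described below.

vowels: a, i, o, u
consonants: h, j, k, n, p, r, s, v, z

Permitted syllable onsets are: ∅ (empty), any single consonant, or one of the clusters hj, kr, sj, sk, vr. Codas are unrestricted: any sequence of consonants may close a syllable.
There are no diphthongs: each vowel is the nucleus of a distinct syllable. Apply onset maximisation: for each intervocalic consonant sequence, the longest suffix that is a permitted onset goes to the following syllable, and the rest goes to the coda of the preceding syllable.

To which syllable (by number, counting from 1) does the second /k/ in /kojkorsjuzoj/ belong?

2

Vowels present: o, o, u, o; each is a nucleus, giving 4 syllables.
Between /o/ (V1) and /o/ (V2): /jk/; trying suffixes from longest down, /k/ is the first permitted one, so coda /j/ | onset /k/.
Between /o/ (V2) and /u/ (V3): /rsj/ splits as /r/ + /sj/ (/sj/ is the longest suffix that is a licit onset).
Between /u/ (V3) and /o/ (V4): /z/ → onset of the next syllable (single consonants are always licit onsets).
Putting it together: koj.kor.sju.zoj.
The second /k/ is in the onset of syllable 2 (/kor/).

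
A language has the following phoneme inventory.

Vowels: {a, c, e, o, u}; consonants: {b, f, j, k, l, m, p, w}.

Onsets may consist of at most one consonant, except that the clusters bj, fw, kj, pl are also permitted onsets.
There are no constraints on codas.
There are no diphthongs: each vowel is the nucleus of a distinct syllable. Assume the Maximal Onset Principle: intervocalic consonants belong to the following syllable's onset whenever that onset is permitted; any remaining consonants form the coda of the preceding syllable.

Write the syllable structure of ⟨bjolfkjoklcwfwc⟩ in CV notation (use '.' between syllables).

CCVCC.CCVC.CVC.CCV

The vowels are o, o, c, c — 4 nuclei, so 4 syllables.
σ1/σ2 boundary: /lfkj/; trying suffixes from longest down, /kj/ is the first permitted one, so coda /lf/ | onset /kj/.
σ2/σ3 boundary: /kl/ splits as /k/ + /l/ (/l/ is the longest suffix that is a licit onset).
σ3/σ4 boundary: /wfw/; trying suffixes from longest down, /fw/ is the first permitted one, so coda /w/ | onset /fw/.
Result: bjolf.kjok.lcw.fwc.
Mapping each syllable to C/V: /bjolf/ → CCVCC, /kjok/ → CCVC, /lcw/ → CVC, /fwc/ → CCV.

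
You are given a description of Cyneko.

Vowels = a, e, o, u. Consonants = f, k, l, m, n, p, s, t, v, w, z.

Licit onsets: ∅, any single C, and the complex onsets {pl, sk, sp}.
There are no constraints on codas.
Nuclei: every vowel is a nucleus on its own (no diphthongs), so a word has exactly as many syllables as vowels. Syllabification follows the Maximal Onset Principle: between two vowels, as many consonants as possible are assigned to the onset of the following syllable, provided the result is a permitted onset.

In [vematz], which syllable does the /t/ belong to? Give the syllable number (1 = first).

2

The vowels are e, a — 2 nuclei, so 2 syllables.
V1 /e/ – V2 /a/: /m/ → onset of the next syllable (single consonants are always licit onsets).
Syllabification: ve.matz.
The /t/ is in the coda of syllable 2 (/matz/).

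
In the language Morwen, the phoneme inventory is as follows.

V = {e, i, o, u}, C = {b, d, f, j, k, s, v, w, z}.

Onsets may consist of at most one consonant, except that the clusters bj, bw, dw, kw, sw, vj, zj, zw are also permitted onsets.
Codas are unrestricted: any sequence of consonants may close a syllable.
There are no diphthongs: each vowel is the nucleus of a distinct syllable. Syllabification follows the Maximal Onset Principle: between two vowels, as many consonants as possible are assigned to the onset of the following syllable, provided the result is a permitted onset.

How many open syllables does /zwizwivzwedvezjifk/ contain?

2

Vowels present: i, i, e, e, i; each is a nucleus, giving 5 syllables.
σ1/σ2 boundary: /zw/ — entire cluster is a permitted onset → onset /zw/, coda ∅.
σ2/σ3 boundary: /vzw/; trying suffixes from longest down, /zw/ is the first permitted one, so coda /v/ | onset /zw/.
σ3/σ4 boundary: cluster /dv/ — the longest permitted-onset suffix is /v/; onset = /v/, preceding coda = /d/.
σ4/σ5 boundary: /zj/ is a licit onset in full, so it all attaches to the next syllable.
Syllabification: zwi.zwiv.zwed.ve.zjifk.
Classifying each syllable: /zwi/ (open), /zwiv/ (closed), /zwed/ (closed), /ve/ (open), /zjifk/ (closed).
Open syllables: 2.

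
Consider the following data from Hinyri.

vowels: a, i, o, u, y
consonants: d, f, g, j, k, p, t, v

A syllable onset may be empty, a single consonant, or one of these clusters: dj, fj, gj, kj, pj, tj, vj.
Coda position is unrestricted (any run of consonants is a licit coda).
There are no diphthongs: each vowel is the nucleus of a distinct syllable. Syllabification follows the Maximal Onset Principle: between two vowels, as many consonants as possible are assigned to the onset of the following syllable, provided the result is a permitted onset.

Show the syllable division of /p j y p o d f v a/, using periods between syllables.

pjy.podf.va

The vowels are y, o, a — 3 nuclei, so 3 syllables.
Between /y/ (V1) and /o/ (V2): just /p/ — single C goes to the following onset.
Between /o/ (V2) and /a/ (V3): /dfv/; trying suffixes from longest down, /v/ is the first permitted one, so coda /df/ | onset /v/.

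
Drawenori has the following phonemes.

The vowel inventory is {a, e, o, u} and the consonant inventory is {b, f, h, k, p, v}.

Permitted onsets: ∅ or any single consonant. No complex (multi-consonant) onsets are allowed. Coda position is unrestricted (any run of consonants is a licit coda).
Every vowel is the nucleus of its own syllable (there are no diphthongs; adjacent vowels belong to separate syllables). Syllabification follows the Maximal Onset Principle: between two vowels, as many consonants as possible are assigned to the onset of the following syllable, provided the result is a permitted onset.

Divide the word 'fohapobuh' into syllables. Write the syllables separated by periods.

fo.ha.po.buh

Vowels present: o, a, o, u; each is a nucleus, giving 4 syllables.
/o…a/ gap (V1→V2): /h/ → onset of the next syllable (single consonants are always licit onsets).
/a…o/ gap (V2→V3): just /p/ — single C goes to the following onset.
/o…u/ gap (V3→V4): /b/ → onset of the next syllable (single consonants are always licit onsets).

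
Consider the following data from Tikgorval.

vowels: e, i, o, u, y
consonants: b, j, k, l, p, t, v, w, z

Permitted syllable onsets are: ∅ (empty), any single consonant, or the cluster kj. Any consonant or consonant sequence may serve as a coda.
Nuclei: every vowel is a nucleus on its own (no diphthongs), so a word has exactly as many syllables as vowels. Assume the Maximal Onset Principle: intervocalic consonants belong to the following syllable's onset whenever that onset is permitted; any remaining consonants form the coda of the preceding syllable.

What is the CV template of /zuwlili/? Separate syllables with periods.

CVC.CV.CV

The vowels are u, i, i — 3 nuclei, so 3 syllables.
Between /u/ (V1) and /i/ (V2): /wl/ — longest licit onset from the right is /l/, leaving /w/ as coda.
Between /i/ (V2) and /i/ (V3): /l/ is a single consonant, so it becomes the next onset.
So the parse is zuw.li.li.
Mapping each syllable to C/V: /zuw/ → CVC, /li/ → CV, /li/ → CV.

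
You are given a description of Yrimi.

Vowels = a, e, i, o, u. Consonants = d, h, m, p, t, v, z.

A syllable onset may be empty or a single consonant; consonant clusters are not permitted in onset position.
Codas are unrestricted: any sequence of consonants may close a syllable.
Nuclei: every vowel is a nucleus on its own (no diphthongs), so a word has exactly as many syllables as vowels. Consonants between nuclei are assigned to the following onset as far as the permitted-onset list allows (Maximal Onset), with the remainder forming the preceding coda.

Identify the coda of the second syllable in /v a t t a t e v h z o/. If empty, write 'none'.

Nuclei (vowels): a, a, e, o → 4 syllables.
V1 /a/ – V2 /a/: /tt/; trying suffixes from longest down, /t/ is the first permitted one, so coda /t/ | onset /t/.
V2 /a/ – V3 /e/: just /t/ — single C goes to the following onset.
V3 /e/ – V4 /o/: /vhz/; trying suffixes from longest down, /z/ is the first permitted one, so coda /vh/ | onset /z/.
So the parse is vat.ta.tevh.zo.
Syllable 2 is /ta/: onset /t/, nucleus /a/, coda ∅.

none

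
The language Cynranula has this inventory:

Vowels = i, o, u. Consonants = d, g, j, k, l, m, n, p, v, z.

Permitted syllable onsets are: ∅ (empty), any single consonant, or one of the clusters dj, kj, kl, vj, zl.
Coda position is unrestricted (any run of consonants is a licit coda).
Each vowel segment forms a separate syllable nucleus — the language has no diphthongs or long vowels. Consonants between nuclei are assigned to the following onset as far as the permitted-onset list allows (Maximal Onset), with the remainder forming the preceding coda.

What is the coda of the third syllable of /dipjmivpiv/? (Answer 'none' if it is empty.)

The vowels are i, i, i — 3 nuclei, so 3 syllables.
Between /i/ (V1) and /i/ (V2): /pjm/ splits as /pj/ + /m/ (/m/ is the longest suffix that is a licit onset).
Between /i/ (V2) and /i/ (V3): /vp/ splits as /v/ + /p/ (/p/ is the longest suffix that is a licit onset).
Syllabification: dipj.miv.piv.
Syllable 3 is /piv/: onset /p/, nucleus /i/, coda /v/.

v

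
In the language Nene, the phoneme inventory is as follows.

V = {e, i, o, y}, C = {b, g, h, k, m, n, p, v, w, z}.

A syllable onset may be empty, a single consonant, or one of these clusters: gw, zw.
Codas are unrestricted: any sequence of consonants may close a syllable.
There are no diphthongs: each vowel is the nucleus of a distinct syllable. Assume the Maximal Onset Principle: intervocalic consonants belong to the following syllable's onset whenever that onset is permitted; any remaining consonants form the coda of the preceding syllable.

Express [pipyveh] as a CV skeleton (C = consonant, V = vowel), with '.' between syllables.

CV.CV.CVC

The vowels are i, y, e — 3 nuclei, so 3 syllables.
/i…y/ gap (V1→V2): /p/ → onset of the next syllable (single consonants are always licit onsets).
/y…e/ gap (V2→V3): /v/ → onset of the next syllable (single consonants are always licit onsets).
Result: pi.py.veh.
Mapping each syllable to C/V: /pi/ → CV, /py/ → CV, /veh/ → CVC.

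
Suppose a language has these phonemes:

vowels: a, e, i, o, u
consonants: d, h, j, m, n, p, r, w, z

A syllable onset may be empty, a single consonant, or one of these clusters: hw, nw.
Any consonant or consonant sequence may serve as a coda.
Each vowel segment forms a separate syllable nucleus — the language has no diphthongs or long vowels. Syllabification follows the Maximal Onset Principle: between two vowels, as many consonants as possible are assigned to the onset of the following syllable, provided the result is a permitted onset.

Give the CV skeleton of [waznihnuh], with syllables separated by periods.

CVC.CVC.CVC

Nuclei (vowels): a, i, u → 3 syllables.
σ1/σ2 boundary: /zn/; trying suffixes from longest down, /n/ is the first permitted one, so coda /z/ | onset /n/.
σ2/σ3 boundary: /hn/ — longest licit onset from the right is /n/, leaving /h/ as coda.
Putting it together: waz.nih.nuh.
Mapping each syllable to C/V: /waz/ → CVC, /nih/ → CVC, /nuh/ → CVC.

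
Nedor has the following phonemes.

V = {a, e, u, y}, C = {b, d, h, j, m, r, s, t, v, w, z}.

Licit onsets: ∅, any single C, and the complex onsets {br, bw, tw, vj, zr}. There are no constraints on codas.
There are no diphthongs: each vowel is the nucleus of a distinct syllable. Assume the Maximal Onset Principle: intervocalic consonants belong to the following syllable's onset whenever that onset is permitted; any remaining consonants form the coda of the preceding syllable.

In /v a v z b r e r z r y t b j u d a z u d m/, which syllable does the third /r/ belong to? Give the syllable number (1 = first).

3

Vowels present: a, e, y, u, a, u; each is a nucleus, giving 6 syllables.
/a…e/ gap (V1→V2): /vzbr/ splits as /vz/ + /br/ (/br/ is the longest suffix that is a licit onset).
/e…y/ gap (V2→V3): /rzr/ splits as /r/ + /zr/ (/zr/ is the longest suffix that is a licit onset).
/y…u/ gap (V3→V4): /tbj/ — longest licit onset from the right is /j/, leaving /tb/ as coda.
/u…a/ gap (V4→V5): /d/ is a single consonant, so it becomes the next onset.
/a…u/ gap (V5→V6): /z/ → onset of the next syllable (single consonants are always licit onsets).
So the parse is vavz.brer.zrytb.ju.da.zudm.
The third /r/ is in the onset of syllable 3 (/zrytb/).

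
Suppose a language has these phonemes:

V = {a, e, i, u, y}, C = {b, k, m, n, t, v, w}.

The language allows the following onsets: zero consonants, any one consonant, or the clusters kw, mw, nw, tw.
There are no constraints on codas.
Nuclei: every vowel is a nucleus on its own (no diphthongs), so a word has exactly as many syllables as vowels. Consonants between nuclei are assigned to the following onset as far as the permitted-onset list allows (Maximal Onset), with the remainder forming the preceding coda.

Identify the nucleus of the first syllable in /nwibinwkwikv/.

Nuclei (vowels): i, i, i → 3 syllables.
The first nucleus (vowel 1 from the left) is /i/.

i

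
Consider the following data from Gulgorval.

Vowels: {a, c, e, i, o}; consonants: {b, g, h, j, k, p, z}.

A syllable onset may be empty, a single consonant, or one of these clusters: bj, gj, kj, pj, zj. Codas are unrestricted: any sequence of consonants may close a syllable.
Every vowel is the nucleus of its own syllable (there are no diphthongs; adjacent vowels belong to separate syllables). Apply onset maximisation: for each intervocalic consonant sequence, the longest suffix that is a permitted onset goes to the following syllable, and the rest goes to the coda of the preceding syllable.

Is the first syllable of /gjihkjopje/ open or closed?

Nuclei (vowels): i, o, e → 3 syllables.
V1 /i/ – V2 /o/: /hkj/ — longest licit onset from the right is /kj/, leaving /h/ as coda.
V2 /o/ – V3 /e/: cluster /pj/ — /pj/ is itself a permitted onset, so the whole cluster goes right; preceding coda = ∅.
Result: gjih.kjo.pje.
Syllable 1 is /gjih/ with coda /h/, so it is closed.

closed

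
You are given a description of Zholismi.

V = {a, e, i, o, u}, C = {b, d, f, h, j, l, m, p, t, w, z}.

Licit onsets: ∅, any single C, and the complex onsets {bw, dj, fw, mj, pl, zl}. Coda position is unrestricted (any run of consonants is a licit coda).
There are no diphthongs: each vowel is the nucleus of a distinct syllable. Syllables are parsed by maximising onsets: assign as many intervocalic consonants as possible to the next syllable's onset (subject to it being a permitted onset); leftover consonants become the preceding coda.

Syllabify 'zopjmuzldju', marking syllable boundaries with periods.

The vowels are o, u, u — 3 nuclei, so 3 syllables.
Between /o/ (V1) and /u/ (V2): /pjm/ — longest licit onset from the right is /m/, leaving /pj/ as coda.
Between /u/ (V2) and /u/ (V3): /zldj/ splits as /zl/ + /dj/ (/dj/ is the longest suffix that is a licit onset).

zopj.muzl.dju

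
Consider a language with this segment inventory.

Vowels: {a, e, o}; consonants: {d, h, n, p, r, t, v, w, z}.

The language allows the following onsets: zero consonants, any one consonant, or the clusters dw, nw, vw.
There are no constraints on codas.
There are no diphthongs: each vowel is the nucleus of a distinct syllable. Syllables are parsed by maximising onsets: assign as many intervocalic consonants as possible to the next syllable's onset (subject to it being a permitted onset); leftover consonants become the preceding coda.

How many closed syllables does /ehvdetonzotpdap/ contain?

The vowels are e, e, o, o, a — 5 nuclei, so 5 syllables.
/e…e/ gap (V1→V2): /hvd/ splits as /hv/ + /d/ (/d/ is the longest suffix that is a licit onset).
/e…o/ gap (V2→V3): /t/ → onset of the next syllable (single consonants are always licit onsets).
/o…o/ gap (V3→V4): /nz/ — longest licit onset from the right is /z/, leaving /n/ as coda.
/o…a/ gap (V4→V5): /tpd/; trying suffixes from longest down, /d/ is the first permitted one, so coda /tp/ | onset /d/.
Result: ehv.de.ton.zotp.dap.
Classifying each syllable: /ehv/ (closed), /de/ (open), /ton/ (closed), /zotp/ (closed), /dap/ (closed).
Closed syllables: 4.

4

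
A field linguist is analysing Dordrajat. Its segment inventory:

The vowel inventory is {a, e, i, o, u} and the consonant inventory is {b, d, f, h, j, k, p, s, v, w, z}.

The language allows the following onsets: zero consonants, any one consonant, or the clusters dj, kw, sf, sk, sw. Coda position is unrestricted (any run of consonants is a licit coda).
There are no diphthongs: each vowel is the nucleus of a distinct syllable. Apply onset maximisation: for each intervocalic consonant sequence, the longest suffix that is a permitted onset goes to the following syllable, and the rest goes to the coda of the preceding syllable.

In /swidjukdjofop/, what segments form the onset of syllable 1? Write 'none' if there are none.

sw

Vowels present: i, u, o, o; each is a nucleus, giving 4 syllables.
V1 /i/ – V2 /u/: /dj/ — entire cluster is a permitted onset → onset /dj/, coda ∅.
V2 /u/ – V3 /o/: /kdj/ — longest licit onset from the right is /dj/, leaving /k/ as coda.
V3 /o/ – V4 /o/: /f/ is a single consonant, so it becomes the next onset.
Syllabification: swi.djuk.djo.fop.
Syllable 1 is /swi/: onset /sw/, nucleus /i/, coda ∅.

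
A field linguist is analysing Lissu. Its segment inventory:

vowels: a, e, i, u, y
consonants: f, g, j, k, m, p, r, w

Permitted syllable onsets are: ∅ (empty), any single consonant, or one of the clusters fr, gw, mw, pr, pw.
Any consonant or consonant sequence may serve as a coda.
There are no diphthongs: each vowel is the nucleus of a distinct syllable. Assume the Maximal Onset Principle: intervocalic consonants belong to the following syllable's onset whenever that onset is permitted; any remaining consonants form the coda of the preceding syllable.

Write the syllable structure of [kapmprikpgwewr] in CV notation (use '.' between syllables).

CVCC.CCVCC.CCVCC

Nuclei (vowels): a, i, e → 3 syllables.
V1 /a/ – V2 /i/: /pmpr/; trying suffixes from longest down, /pr/ is the first permitted one, so coda /pm/ | onset /pr/.
V2 /i/ – V3 /e/: /kpgw/ splits as /kp/ + /gw/ (/gw/ is the longest suffix that is a licit onset).
So the parse is kapm.prikp.gwewr.
Mapping each syllable to C/V: /kapm/ → CVCC, /prikp/ → CCVCC, /gwewr/ → CCVCC.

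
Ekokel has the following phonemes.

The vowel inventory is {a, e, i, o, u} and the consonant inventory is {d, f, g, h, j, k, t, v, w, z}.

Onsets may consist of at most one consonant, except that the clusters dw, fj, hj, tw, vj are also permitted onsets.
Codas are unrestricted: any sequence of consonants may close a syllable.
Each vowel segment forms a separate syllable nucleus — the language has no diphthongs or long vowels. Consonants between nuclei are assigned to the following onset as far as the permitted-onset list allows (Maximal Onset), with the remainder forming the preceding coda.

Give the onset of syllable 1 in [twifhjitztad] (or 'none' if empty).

tw

Vowels present: i, i, a; each is a nucleus, giving 3 syllables.
σ1/σ2 boundary: /fhj/; trying suffixes from longest down, /hj/ is the first permitted one, so coda /f/ | onset /hj/.
σ2/σ3 boundary: /tzt/ splits as /tz/ + /t/ (/t/ is the longest suffix that is a licit onset).
Syllabification: twif.hjitz.tad.
Syllable 1 is /twif/: onset /tw/, nucleus /i/, coda /f/.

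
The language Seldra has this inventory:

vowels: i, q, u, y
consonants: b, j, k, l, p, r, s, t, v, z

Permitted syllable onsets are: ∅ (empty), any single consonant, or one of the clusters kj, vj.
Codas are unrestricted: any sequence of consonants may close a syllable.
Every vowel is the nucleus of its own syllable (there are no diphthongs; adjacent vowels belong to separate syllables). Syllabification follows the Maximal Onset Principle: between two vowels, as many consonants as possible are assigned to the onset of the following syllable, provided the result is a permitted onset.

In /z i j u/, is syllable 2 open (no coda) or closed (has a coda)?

Nuclei (vowels): i, u → 2 syllables.
σ1/σ2 boundary: /j/ → onset of the next syllable (single consonants are always licit onsets).
Result: zi.ju.
Syllable 2 is /ju/; it ends in its nucleus with no coda, so it is open.

open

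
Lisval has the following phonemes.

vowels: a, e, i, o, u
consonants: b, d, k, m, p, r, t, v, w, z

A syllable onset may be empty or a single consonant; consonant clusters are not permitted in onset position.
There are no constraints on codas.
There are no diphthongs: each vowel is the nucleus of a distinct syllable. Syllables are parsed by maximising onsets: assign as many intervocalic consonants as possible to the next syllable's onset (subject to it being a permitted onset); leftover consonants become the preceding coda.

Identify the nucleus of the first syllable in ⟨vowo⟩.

Vowels present: o, o; each is a nucleus, giving 2 syllables.
The first nucleus (vowel 1 from the left) is /o/.

o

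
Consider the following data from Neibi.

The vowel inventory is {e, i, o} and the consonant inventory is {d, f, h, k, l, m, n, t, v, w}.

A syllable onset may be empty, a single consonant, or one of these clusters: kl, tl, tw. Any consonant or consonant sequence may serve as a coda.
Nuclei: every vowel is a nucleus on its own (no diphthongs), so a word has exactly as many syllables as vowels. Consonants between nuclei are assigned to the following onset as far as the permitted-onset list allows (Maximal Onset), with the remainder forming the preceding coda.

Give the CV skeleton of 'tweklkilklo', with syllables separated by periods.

Nuclei (vowels): e, i, o → 3 syllables.
/e…i/ gap (V1→V2): cluster /klk/ — the longest permitted-onset suffix is /k/; onset = /k/, preceding coda = /kl/.
/i…o/ gap (V2→V3): /lkl/; trying suffixes from longest down, /kl/ is the first permitted one, so coda /l/ | onset /kl/.
Result: twekl.kil.klo.
Mapping each syllable to C/V: /twekl/ → CCVCC, /kil/ → CVC, /klo/ → CCV.

CCVCC.CVC.CCV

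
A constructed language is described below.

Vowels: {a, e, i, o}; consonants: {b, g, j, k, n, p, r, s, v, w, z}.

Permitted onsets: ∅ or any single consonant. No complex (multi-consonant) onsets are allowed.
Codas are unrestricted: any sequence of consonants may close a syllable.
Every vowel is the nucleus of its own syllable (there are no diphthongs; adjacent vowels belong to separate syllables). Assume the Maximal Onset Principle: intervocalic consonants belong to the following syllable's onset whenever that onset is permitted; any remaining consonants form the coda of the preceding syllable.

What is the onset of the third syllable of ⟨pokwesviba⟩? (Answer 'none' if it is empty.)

v

Vowels present: o, e, i, a; each is a nucleus, giving 4 syllables.
V1 /o/ – V2 /e/: /kw/; trying suffixes from longest down, /w/ is the first permitted one, so coda /k/ | onset /w/.
V2 /e/ – V3 /i/: /sv/ splits as /s/ + /v/ (/v/ is the longest suffix that is a licit onset).
V3 /i/ – V4 /a/: /b/ is a single consonant, so it becomes the next onset.
So the parse is pok.wes.vi.ba.
Syllable 3 is /vi/: onset /v/, nucleus /i/, coda ∅.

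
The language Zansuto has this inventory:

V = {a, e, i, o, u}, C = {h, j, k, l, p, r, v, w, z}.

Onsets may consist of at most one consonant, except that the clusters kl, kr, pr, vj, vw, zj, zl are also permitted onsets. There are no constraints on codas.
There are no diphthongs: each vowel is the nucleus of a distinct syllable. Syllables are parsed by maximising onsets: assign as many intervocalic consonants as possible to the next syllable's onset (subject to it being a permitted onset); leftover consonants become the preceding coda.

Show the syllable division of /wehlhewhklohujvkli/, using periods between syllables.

The vowels are e, e, o, u, i — 5 nuclei, so 5 syllables.
V1 /e/ – V2 /e/: /hlh/ splits as /hl/ + /h/ (/h/ is the longest suffix that is a licit onset).
V2 /e/ – V3 /o/: /whkl/; trying suffixes from longest down, /kl/ is the first permitted one, so coda /wh/ | onset /kl/.
V3 /o/ – V4 /u/: just /h/ — single C goes to the following onset.
V4 /u/ – V5 /i/: cluster /jvkl/ — the longest permitted-onset suffix is /kl/; onset = /kl/, preceding coda = /jv/.

wehl.hewh.klo.hujv.kli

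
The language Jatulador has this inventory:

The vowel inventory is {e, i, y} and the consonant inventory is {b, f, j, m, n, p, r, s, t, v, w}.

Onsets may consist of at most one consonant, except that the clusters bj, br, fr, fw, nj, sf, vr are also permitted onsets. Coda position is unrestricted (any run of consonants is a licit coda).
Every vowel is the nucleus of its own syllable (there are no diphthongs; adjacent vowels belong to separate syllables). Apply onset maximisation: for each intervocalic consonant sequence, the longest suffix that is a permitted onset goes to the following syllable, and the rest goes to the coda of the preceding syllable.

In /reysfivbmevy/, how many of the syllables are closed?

Nuclei (vowels): e, y, i, e, y → 5 syllables.
/e…y/ gap (V1→V2): hiatus — the boundary sits between the two vowels.
/y…i/ gap (V2→V3): cluster /sf/ — /sf/ is itself a permitted onset, so the whole cluster goes right; preceding coda = ∅.
/i…e/ gap (V3→V4): /vbm/ — longest licit onset from the right is /m/, leaving /vb/ as coda.
/e…y/ gap (V4→V5): just /v/ — single C goes to the following onset.
Putting it together: re.y.sfivb.me.vy.
Classifying each syllable: /re/ (open), /y/ (open), /sfivb/ (closed), /me/ (open), /vy/ (open).
Closed syllables: 1.

1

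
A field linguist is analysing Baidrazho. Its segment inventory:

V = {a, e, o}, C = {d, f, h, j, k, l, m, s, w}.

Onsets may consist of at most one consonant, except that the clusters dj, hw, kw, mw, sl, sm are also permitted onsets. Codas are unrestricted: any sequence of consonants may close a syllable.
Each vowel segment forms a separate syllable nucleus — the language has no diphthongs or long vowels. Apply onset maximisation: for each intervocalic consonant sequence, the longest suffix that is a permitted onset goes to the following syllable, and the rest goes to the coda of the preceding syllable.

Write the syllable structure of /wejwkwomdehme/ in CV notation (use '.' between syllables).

Vowels present: e, o, e, e; each is a nucleus, giving 4 syllables.
Between /e/ (V1) and /o/ (V2): cluster /jwkw/ — the longest permitted-onset suffix is /kw/; onset = /kw/, preceding coda = /jw/.
Between /o/ (V2) and /e/ (V3): /md/ splits as /m/ + /d/ (/d/ is the longest suffix that is a licit onset).
Between /e/ (V3) and /e/ (V4): /hm/ — longest licit onset from the right is /m/, leaving /h/ as coda.
So the parse is wejw.kwom.deh.me.
Mapping each syllable to C/V: /wejw/ → CVCC, /kwom/ → CCVC, /deh/ → CVC, /me/ → CV.

CVCC.CCVC.CVC.CV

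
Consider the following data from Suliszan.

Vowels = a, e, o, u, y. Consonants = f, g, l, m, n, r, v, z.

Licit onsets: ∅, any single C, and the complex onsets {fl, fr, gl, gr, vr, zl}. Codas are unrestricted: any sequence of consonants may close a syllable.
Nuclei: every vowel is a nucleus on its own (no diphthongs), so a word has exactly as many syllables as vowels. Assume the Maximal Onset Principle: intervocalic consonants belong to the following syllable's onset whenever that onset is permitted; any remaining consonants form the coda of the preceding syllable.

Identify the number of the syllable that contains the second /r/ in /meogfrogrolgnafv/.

4

Vowels present: e, o, o, o, a; each is a nucleus, giving 5 syllables.
V1 /e/ – V2 /o/: hiatus — the boundary sits between the two vowels.
V2 /o/ – V3 /o/: /gfr/ — longest licit onset from the right is /fr/, leaving /g/ as coda.
V3 /o/ – V4 /o/: /gr/ — entire cluster is a permitted onset → onset /gr/, coda ∅.
V4 /o/ – V5 /a/: cluster /lgn/ — the longest permitted-onset suffix is /n/; onset = /n/, preceding coda = /lg/.
Syllabification: me.og.fro.grolg.nafv.
The second /r/ is in the onset of syllable 4 (/grolg/).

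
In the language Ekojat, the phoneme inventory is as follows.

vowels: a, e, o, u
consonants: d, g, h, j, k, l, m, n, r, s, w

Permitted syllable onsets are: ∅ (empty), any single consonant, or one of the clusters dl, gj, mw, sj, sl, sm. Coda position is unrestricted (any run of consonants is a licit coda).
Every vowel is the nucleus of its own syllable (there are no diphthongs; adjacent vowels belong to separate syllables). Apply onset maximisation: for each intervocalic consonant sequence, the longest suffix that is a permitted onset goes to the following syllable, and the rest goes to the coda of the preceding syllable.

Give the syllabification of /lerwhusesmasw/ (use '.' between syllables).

The vowels are e, u, e, a — 4 nuclei, so 4 syllables.
/e…u/ gap (V1→V2): cluster /rwh/ — the longest permitted-onset suffix is /h/; onset = /h/, preceding coda = /rw/.
/u…e/ gap (V2→V3): /s/ is a single consonant, so it becomes the next onset.
/e…a/ gap (V3→V4): /sm/ — entire cluster is a permitted onset → onset /sm/, coda ∅.

lerw.hu.se.smasw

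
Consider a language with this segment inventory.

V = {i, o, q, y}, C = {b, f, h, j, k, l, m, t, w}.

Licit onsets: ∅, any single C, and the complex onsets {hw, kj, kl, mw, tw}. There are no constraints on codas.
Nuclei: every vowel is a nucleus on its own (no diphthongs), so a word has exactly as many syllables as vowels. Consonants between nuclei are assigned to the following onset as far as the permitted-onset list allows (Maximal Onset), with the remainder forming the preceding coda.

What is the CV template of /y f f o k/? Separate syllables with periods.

Vowels present: y, o; each is a nucleus, giving 2 syllables.
σ1/σ2 boundary: /ff/ splits as /f/ + /f/ (/f/ is the longest suffix that is a licit onset).
Syllabification: yf.fok.
Mapping each syllable to C/V: /yf/ → VC, /fok/ → CVC.

VC.CVC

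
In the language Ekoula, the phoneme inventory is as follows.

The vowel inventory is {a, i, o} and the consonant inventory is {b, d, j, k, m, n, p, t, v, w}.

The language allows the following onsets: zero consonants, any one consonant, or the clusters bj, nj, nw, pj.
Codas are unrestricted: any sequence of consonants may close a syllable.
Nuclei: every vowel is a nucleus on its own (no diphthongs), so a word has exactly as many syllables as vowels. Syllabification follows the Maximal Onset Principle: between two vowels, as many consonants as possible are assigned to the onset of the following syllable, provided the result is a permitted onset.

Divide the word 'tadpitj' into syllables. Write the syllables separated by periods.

tad.pitj

Nuclei (vowels): a, i → 2 syllables.
V1 /a/ – V2 /i/: /dp/ — longest licit onset from the right is /p/, leaving /d/ as coda.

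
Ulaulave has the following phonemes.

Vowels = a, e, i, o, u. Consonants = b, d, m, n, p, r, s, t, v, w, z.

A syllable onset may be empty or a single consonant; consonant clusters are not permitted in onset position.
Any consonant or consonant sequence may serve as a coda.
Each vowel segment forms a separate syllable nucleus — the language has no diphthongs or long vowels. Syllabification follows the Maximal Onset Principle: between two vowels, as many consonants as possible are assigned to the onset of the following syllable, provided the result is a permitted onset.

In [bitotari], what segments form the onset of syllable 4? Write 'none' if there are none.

Nuclei (vowels): i, o, a, i → 4 syllables.
σ1/σ2 boundary: /t/ → onset of the next syllable (single consonants are always licit onsets).
σ2/σ3 boundary: /t/ is a single consonant, so it becomes the next onset.
σ3/σ4 boundary: /r/ → onset of the next syllable (single consonants are always licit onsets).
Syllabification: bi.to.ta.ri.
Syllable 4 is /ri/: onset /r/, nucleus /i/, coda ∅.

r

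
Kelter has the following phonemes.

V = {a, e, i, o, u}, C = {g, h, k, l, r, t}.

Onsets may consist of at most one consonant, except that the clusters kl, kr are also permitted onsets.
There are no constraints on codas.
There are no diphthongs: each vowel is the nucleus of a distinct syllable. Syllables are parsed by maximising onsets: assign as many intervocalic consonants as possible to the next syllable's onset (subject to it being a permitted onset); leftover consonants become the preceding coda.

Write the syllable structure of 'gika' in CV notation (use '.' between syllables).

Vowels present: i, a; each is a nucleus, giving 2 syllables.
σ1/σ2 boundary: /k/ → onset of the next syllable (single consonants are always licit onsets).
Result: gi.ka.
Mapping each syllable to C/V: /gi/ → CV, /ka/ → CV.

CV.CV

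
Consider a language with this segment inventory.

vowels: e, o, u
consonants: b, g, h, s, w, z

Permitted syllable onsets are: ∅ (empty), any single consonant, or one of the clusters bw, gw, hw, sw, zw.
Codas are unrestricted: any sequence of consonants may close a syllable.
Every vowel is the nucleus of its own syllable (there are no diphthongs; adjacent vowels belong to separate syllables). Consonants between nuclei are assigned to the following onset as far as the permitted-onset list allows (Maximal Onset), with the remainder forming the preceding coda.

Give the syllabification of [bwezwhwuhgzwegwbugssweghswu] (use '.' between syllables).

bwezw.hwuhg.zwegw.bugs.swegh.swu

Vowels present: e, u, e, u, e, u; each is a nucleus, giving 6 syllables.
Between /e/ (V1) and /u/ (V2): /zwhw/; trying suffixes from longest down, /hw/ is the first permitted one, so coda /zw/ | onset /hw/.
Between /u/ (V2) and /e/ (V3): cluster /hgzw/ — the longest permitted-onset suffix is /zw/; onset = /zw/, preceding coda = /hg/.
Between /e/ (V3) and /u/ (V4): /gwb/ splits as /gw/ + /b/ (/b/ is the longest suffix that is a licit onset).
Between /u/ (V4) and /e/ (V5): /gssw/ — longest licit onset from the right is /sw/, leaving /gs/ as coda.
Between /e/ (V5) and /u/ (V6): /ghsw/; trying suffixes from longest down, /sw/ is the first permitted one, so coda /gh/ | onset /sw/.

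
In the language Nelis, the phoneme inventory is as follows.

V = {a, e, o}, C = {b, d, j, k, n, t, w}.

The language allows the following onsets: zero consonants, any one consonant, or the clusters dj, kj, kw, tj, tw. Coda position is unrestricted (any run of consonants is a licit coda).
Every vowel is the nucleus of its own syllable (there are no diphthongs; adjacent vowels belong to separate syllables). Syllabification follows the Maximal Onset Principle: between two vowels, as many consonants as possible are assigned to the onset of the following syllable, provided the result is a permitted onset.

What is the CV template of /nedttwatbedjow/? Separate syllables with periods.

CVCC.CCVC.CV.CCVC

Vowels present: e, a, e, o; each is a nucleus, giving 4 syllables.
V1 /e/ – V2 /a/: /dttw/ splits as /dt/ + /tw/ (/tw/ is the longest suffix that is a licit onset).
V2 /a/ – V3 /e/: cluster /tb/ — the longest permitted-onset suffix is /b/; onset = /b/, preceding coda = /t/.
V3 /e/ – V4 /o/: cluster /dj/ — /dj/ is itself a permitted onset, so the whole cluster goes right; preceding coda = ∅.
Putting it together: nedt.twat.be.djow.
Mapping each syllable to C/V: /nedt/ → CVCC, /twat/ → CCVC, /be/ → CV, /djow/ → CCVC.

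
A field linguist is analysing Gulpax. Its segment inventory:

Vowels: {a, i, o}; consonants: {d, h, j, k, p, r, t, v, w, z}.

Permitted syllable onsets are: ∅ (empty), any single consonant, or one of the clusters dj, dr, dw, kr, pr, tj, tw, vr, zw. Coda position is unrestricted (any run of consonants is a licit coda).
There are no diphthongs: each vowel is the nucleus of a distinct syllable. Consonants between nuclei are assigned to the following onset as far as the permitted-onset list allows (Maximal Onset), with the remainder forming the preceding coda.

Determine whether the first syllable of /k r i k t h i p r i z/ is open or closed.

Vowels present: i, i, i; each is a nucleus, giving 3 syllables.
/i…i/ gap (V1→V2): cluster /kth/ — the longest permitted-onset suffix is /h/; onset = /h/, preceding coda = /kt/.
/i…i/ gap (V2→V3): /pr/ — entire cluster is a permitted onset → onset /pr/, coda ∅.
Putting it together: krikt.hi.priz.
Syllable 1 is /krikt/ with coda /kt/, so it is closed.

closed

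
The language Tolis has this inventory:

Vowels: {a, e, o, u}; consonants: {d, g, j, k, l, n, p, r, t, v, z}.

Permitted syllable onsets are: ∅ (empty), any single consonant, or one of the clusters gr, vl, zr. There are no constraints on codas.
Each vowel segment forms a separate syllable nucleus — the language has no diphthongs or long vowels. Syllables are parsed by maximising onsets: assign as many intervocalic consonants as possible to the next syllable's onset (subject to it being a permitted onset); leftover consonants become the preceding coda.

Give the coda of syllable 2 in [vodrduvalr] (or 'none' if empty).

none

Nuclei (vowels): o, u, a → 3 syllables.
V1 /o/ – V2 /u/: cluster /drd/ — the longest permitted-onset suffix is /d/; onset = /d/, preceding coda = /dr/.
V2 /u/ – V3 /a/: /v/ is a single consonant, so it becomes the next onset.
So the parse is vodr.du.valr.
Syllable 2 is /du/: onset /d/, nucleus /u/, coda ∅.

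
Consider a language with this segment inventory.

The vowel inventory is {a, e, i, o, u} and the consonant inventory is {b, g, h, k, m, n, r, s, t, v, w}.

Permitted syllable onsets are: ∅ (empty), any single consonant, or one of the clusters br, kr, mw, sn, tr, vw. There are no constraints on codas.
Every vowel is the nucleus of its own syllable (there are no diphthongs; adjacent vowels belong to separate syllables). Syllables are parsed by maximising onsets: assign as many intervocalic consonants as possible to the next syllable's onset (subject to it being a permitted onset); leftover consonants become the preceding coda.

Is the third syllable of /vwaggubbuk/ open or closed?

closed

Nuclei (vowels): a, u, u → 3 syllables.
Between /a/ (V1) and /u/ (V2): /gg/ — longest licit onset from the right is /g/, leaving /g/ as coda.
Between /u/ (V2) and /u/ (V3): /bb/; trying suffixes from longest down, /b/ is the first permitted one, so coda /b/ | onset /b/.
So the parse is vwag.gub.buk.
Syllable 3 is /buk/ with coda /k/, so it is closed.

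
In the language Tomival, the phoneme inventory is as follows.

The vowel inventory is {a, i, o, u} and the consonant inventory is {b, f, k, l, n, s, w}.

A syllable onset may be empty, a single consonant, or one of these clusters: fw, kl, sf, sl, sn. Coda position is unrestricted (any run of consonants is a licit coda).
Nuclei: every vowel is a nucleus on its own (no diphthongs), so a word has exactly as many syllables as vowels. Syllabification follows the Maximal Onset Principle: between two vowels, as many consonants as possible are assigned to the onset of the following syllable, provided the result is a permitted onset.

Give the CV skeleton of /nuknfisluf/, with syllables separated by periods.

The vowels are u, i, u — 3 nuclei, so 3 syllables.
V1 /u/ – V2 /i/: /knf/; trying suffixes from longest down, /f/ is the first permitted one, so coda /kn/ | onset /f/.
V2 /i/ – V3 /u/: /sl/ — entire cluster is a permitted onset → onset /sl/, coda ∅.
Putting it together: nukn.fi.sluf.
Mapping each syllable to C/V: /nukn/ → CVCC, /fi/ → CV, /sluf/ → CCVC.

CVCC.CV.CCVC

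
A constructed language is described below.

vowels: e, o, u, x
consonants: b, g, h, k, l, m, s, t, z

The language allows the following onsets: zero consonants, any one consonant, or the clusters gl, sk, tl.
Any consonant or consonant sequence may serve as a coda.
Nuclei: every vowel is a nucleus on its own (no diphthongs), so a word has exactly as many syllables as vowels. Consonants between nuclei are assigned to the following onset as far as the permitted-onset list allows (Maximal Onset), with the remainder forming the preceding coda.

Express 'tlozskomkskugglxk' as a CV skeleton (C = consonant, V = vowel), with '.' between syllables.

Vowels present: o, o, u, x; each is a nucleus, giving 4 syllables.
V1 /o/ – V2 /o/: /zsk/ — longest licit onset from the right is /sk/, leaving /z/ as coda.
V2 /o/ – V3 /u/: cluster /mksk/ — the longest permitted-onset suffix is /sk/; onset = /sk/, preceding coda = /mk/.
V3 /u/ – V4 /x/: cluster /ggl/ — the longest permitted-onset suffix is /gl/; onset = /gl/, preceding coda = /g/.
Putting it together: tloz.skomk.skug.glxk.
Mapping each syllable to C/V: /tloz/ → CCVC, /skomk/ → CCVCC, /skug/ → CCVC, /glxk/ → CCVC.

CCVC.CCVCC.CCVC.CCVC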